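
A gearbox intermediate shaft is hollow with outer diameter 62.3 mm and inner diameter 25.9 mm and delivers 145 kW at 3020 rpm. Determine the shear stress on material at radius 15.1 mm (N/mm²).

4.83 N/mm²

ω = 2π·3020/60 = 316.3 rad/s, so T = P/ω = 145×10³ / 316.3 = 458.5 N·m.
J = π(d_o⁴ − d_i⁴)/32 = π(0.0623⁴ − 0.0259⁴)/32 = 1.435×10^-6 m⁴.
Shear stress varies linearly with radius: τ = T·r/J = 458.5 × 0.0151 / 1.435×10^-6 = 4.825×10^6 Pa.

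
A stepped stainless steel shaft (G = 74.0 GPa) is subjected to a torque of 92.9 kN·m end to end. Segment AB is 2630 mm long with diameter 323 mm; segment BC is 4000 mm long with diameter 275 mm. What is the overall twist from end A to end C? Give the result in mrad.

J_AB = π(0.323)⁴/32 = 1.07×10^-3 m⁴; J_BC = π(0.275)⁴/32 = 5.61×10^-4 m⁴.
θ = (T/G)·Σ L_i/J_i = (92900/74.0×10⁹)·(2.63/1.07×10^-3 + 4.00/5.61×10^-4) = 0.01203 rad.

12.0 mrad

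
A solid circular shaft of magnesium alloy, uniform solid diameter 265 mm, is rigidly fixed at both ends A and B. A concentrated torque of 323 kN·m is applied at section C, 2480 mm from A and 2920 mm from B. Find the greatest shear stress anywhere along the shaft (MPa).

47.8 MPa

With uniform GJ and both ends fixed, compatibility θ_AC = θ_CB gives T_A·a = T_B·b, together with T_A + T_B = T₀.
T_A = T₀·b/(a+b) = 323000·2920/5400 = 174700 N·m; T_B = 148300 N·m.
τ in each portion: τ_AC = 4.78×10^7 Pa, τ_CB = 4.06×10^7 Pa; maximum is in AC.
τ_max = T_AC·r/J = 174700·0.133/4.84×10^-4 = 4.780×10^7 Pa.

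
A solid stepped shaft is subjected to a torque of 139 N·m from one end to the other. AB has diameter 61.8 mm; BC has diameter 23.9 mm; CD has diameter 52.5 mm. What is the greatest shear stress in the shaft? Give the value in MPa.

Under the same torque, τ_max = 16T/(πd³) is largest where d is smallest — segment BC (d = 23.9 mm).
τ_max = 16·139.0/(π·(0.0239)³) = 5.186×10^7 Pa.

51.9 MPa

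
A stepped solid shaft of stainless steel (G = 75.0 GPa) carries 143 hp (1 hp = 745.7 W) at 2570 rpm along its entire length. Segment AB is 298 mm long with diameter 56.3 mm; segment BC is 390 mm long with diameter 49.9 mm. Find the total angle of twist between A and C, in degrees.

ω = 2π·2570/60 = 269.1 rad/s, so T = P/ω = 143×745.7 / 269.1 = 396.2 N·m.
J_AB = π(0.0563)⁴/32 = 9.86×10^-7 m⁴; J_BC = π(0.0499)⁴/32 = 6.09×10^-7 m⁴.
θ = (T/G)·Σ L_i/J_i = (396.2/75.0×10⁹)·(0.298/9.86×10^-7 + 0.390/6.09×10^-7) = 4.981×10^-3 rad.

0.285°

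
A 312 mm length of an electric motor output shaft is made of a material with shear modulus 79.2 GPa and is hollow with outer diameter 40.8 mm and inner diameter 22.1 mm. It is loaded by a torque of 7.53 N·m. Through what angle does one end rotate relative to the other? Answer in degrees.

0.00684°

J = π(d_o⁴ − d_i⁴)/32 = π(0.0408⁴ − 0.0221⁴)/32 = 2.486×10^-7 m⁴.
θ = T·L/(G·J) = 7.530 × 0.312 / (79.2×10⁹ × 2.486×10^-7) = 1.193×10^-4 rad.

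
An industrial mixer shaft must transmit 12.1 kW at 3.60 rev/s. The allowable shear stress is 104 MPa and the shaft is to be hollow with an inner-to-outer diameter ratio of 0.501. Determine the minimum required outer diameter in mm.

ω = 2π·3.60 = 22.62 rad/s, so T = P/ω = 12.1×10³ / 22.62 = 534.9 N·m.
For a hollow shaft with d_i/d_o = 0.501: τ_max = 16T/(π d_o³ (1−k⁴)), so d_o = [16T/(π τ_allow (1−k⁴))]^(1/3) = [16·534.9/(π·1.04×10^8·0.9370)]^(1/3) = 0.03035 m.

30.4 mm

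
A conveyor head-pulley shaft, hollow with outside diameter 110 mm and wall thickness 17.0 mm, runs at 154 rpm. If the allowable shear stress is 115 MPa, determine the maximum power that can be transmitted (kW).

374 kW

J = π(d_o⁴ − d_i⁴)/32 = π(0.110⁴ − 0.0760⁴)/32 = 1.110×10^-5 m⁴.
T_max = τ_allow·J/r = 1.15×10^8 × 1.110×10^-5 / 0.0550 = 23210 N·m.
ω = 2π·154/60 = 16.13 rad/s, so P_max = T_max·ω = 3.742×10^5 W.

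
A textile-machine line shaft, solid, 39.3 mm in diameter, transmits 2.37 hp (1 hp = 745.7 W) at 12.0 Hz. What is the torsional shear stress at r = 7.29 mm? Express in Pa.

ω = 2π·12.0 = 75.40 rad/s, so T = P/ω = 2.37×745.7 / 75.40 = 23.44 N·m.
J = πd⁴/32 = π(0.0393)⁴/32 = 2.342×10^-7 m⁴.
Shear stress varies linearly with radius: τ = T·r/J = 23.44 × 0.00729 / 2.342×10^-7 = 7.296×10^5 Pa.

730000 Pa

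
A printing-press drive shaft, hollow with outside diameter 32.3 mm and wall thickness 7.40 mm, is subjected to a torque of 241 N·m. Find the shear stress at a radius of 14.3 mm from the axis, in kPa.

35300 kPa

J = π(d_o⁴ − d_i⁴)/32 = π(0.0323⁴ − 0.0175⁴)/32 = 9.765×10^-8 m⁴.
Shear stress varies linearly with radius: τ = T·r/J = 241.0 × 0.0143 / 9.765×10^-8 = 3.529×10^7 Pa.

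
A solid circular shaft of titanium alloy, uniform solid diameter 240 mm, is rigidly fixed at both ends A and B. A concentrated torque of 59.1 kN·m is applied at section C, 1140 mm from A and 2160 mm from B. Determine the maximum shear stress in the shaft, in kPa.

With uniform GJ and both ends fixed, compatibility θ_AC = θ_CB gives T_A·a = T_B·b, together with T_A + T_B = T₀.
T_A = T₀·b/(a+b) = 59100·2160/3300 = 38680 N·m; T_B = 20420 N·m.
τ in each portion: τ_AC = 1.43×10^7 Pa, τ_CB = 7.52×10^6 Pa; maximum is in AC.
τ_max = T_AC·r/J = 38680·0.120/3.26×10^-4 = 1.425×10^7 Pa.

14300 kPa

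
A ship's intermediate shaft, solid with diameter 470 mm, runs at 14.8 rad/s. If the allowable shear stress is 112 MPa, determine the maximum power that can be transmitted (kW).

33800 kW

J = πd⁴/32 = π(0.470)⁴/32 = 4.791×10^-3 m⁴.
T_max = τ_allow·J/r = 1.12×10^8 × 4.791×10^-3 / 0.235 = 2.283e6 N·m.
ω = 14.8 rad/s, so P_max = T_max·ω = 3.379×10^7 W.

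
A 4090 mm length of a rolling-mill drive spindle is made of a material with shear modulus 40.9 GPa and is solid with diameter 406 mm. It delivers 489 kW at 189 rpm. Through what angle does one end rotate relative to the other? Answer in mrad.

0.926 mrad

ω = 2π·189/60 = 19.79 rad/s, so T = P/ω = 489×10³ / 19.79 = 24710 N·m.
J = πd⁴/32 = π(0.406)⁴/32 = 2.667×10^-3 m⁴.
θ = T·L/(G·J) = 24710 × 4.09 / (40.9×10⁹ × 2.667×10^-3) = 9.262×10^-4 rad.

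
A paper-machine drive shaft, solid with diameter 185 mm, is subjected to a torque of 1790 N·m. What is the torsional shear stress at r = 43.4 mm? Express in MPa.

0.676 MPa

J = πd⁴/32 = π(0.185)⁴/32 = 1.150×10^-4 m⁴.
Shear stress varies linearly with radius: τ = T·r/J = 1790 × 0.0434 / 1.150×10^-4 = 6.755×10^5 Pa.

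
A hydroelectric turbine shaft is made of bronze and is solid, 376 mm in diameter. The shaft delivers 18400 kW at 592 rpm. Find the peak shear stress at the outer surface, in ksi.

ω = 2π·592/60 = 61.99 rad/s, so T = P/ω = 18400×10³ / 61.99 = 296800 N·m.
J = πd⁴/32 = π(0.376)⁴/32 = 1.962×10^-3 m⁴.
τ_max = T·r/J = 296800 × 0.188 / 1.962×10^-3 = 2.844×10^7 Pa.

4.12 ksi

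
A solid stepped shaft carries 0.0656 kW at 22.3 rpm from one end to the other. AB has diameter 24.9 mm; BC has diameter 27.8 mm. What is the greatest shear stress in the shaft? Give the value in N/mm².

9.27 N/mm²

ω = 2π·22.3/60 = 2.335 rad/s, so T = P/ω = 0.0656×10³ / 2.335 = 28.09 N·m.
Under the same torque, τ_max = 16T/(πd³) is largest where d is smallest — segment AB (d = 24.9 mm).
τ_max = 16·28.09/(π·(0.0249)³) = 9.267×10^6 Pa.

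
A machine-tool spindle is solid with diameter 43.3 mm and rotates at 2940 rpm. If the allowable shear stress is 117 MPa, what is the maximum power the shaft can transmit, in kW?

574 kW

J = πd⁴/32 = π(0.0433)⁴/32 = 3.451×10^-7 m⁴.
T_max = τ_allow·J/r = 1.17×10^8 × 3.451×10^-7 / 0.0216 = 1865 N·m.
ω = 2π·2940/60 = 307.9 rad/s, so P_max = T_max·ω = 5.742×10^5 W.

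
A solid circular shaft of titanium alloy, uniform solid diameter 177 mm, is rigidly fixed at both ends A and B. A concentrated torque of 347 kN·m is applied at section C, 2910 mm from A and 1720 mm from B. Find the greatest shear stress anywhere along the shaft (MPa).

With uniform GJ and both ends fixed, compatibility θ_AC = θ_CB gives T_A·a = T_B·b, together with T_A + T_B = T₀.
T_A = T₀·b/(a+b) = 347000·1720/4630 = 128900 N·m; T_B = 218100 N·m.
τ in each portion: τ_AC = 1.18×10^8 Pa, τ_CB = 2.00×10^8 Pa; maximum is in CB.
τ_max = T_CB·r/J = 218100·0.0885/9.64×10^-5 = 2.003×10^8 Pa.

200 MPa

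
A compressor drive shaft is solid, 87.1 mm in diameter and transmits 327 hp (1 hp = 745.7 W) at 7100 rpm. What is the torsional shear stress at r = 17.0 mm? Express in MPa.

ω = 2π·7100/60 = 743.5 rad/s, so T = P/ω = 327×745.7 / 743.5 = 328.0 N·m.
J = πd⁴/32 = π(0.0871)⁴/32 = 5.650×10^-6 m⁴.
Shear stress varies linearly with radius: τ = T·r/J = 328.0 × 0.0170 / 5.650×10^-6 = 9.867×10^5 Pa.

0.987 MPa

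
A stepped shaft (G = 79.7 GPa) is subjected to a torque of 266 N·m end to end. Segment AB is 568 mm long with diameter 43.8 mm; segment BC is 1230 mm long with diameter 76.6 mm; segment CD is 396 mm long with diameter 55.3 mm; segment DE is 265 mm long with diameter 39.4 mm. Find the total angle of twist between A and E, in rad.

J_AB = π(0.0438)⁴/32 = 3.61×10^-7 m⁴; J_BC = π(0.0766)⁴/32 = 3.38×10^-6 m⁴; J_CD = π(0.0553)⁴/32 = 9.18×10^-7 m⁴; J_DE = π(0.0394)⁴/32 = 2.37×10^-7 m⁴.
θ = (T/G)·Σ L_i/J_i = (266.0/79.7×10⁹)·(0.568/3.61×10^-7 + 1.23/3.38×10^-6 + 0.396/9.18×10^-7 + 0.265/2.37×10^-7) = 0.01164 rad.

0.0116 rad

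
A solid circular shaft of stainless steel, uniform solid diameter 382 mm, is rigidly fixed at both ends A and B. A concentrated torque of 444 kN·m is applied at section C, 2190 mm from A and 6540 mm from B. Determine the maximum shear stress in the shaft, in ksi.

4.41 ksi

With uniform GJ and both ends fixed, compatibility θ_AC = θ_CB gives T_A·a = T_B·b, together with T_A + T_B = T₀.
T_A = T₀·b/(a+b) = 444000·6540/8730 = 332600 N·m; T_B = 111400 N·m.
τ in each portion: τ_AC = 3.04×10^7 Pa, τ_CB = 1.02×10^7 Pa; maximum is in AC.
τ_max = T_AC·r/J = 332600·0.191/2.09×10^-3 = 3.039×10^7 Pa.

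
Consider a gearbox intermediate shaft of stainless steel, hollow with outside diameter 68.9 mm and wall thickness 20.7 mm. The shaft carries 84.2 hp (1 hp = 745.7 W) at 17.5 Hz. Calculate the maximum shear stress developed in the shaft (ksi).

1.32 ksi

ω = 2π·17.5 = 110.0 rad/s, so T = P/ω = 84.2×745.7 / 110.0 = 571.0 N·m.
J = π(d_o⁴ − d_i⁴)/32 = π(0.0689⁴ − 0.0275⁴)/32 = 2.156×10^-6 m⁴.
τ_max = T·r/J = 571.0 × 0.0345 / 2.156×10^-6 = 9.123×10^6 Pa.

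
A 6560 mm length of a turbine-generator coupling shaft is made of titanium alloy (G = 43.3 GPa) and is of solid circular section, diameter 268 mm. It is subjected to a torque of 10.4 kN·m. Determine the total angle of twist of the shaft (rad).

J = πd⁴/32 = π(0.268)⁴/32 = 5.065×10^-4 m⁴.
θ = T·L/(G·J) = 10400 × 6.56 / (43.3×10⁹ × 5.065×10^-4) = 3.111×10^-3 rad.

0.00311 rad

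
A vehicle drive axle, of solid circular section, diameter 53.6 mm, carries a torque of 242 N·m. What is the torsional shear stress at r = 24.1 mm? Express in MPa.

7.20 MPa

J = πd⁴/32 = π(0.0536)⁴/32 = 8.103×10^-7 m⁴.
Shear stress varies linearly with radius: τ = T·r/J = 242.0 × 0.0241 / 8.103×10^-7 = 7.197×10^6 Pa.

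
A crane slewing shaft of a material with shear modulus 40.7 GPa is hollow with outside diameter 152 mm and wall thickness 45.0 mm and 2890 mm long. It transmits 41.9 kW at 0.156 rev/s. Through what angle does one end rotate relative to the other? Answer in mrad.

ω = 2π·0.156 = 0.9802 rad/s, so T = P/ω = 41.9×10³ / 0.9802 = 42750 N·m.
J = π(d_o⁴ − d_i⁴)/32 = π(0.152⁴ − 0.0620⁴)/32 = 5.095×10^-5 m⁴.
θ = T·L/(G·J) = 42750 × 2.89 / (40.7×10⁹ × 5.095×10^-5) = 0.05957 rad.

59.6 mrad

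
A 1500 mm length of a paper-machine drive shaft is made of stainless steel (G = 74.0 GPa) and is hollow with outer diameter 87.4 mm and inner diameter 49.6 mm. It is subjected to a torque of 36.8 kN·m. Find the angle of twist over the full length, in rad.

0.145 rad

J = π(d_o⁴ − d_i⁴)/32 = π(0.0874⁴ − 0.0496⁴)/32 = 5.134×10^-6 m⁴.
θ = T·L/(G·J) = 36800 × 1.50 / (74.0×10⁹ × 5.134×10^-6) = 0.1453 rad.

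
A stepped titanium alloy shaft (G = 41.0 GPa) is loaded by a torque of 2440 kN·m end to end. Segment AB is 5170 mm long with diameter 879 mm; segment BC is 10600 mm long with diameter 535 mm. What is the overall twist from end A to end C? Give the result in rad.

J_AB = π(0.879)⁴/32 = 0.0586 m⁴; J_BC = π(0.535)⁴/32 = 8.04×10^-3 m⁴.
θ = (T/G)·Σ L_i/J_i = (2.440e6/41.0×10⁹)·(5.17/0.0586 + 10.6/8.04×10^-3) = 0.08368 rad.

0.0837 rad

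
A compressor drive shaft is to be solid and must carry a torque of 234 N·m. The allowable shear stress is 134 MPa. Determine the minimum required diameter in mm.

For a solid shaft τ_max = 16T/(πd³), so d = (16T/(π τ_allow))^(1/3) = (16·234.0/(π·1.34×10^8))^(1/3) = 0.02072 m.

20.7 mm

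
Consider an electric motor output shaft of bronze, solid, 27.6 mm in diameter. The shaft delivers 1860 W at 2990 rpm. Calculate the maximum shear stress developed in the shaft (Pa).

1.44e6 Pa

ω = 2π·2990/60 = 313.1 rad/s, so T = P/ω = 1860 / 313.1 = 5.940 N·m.
J = πd⁴/32 = π(0.0276)⁴/32 = 5.697×10^-8 m⁴.
τ_max = T·r/J = 5.940 × 0.0138 / 5.697×10^-8 = 1.439×10^6 Pa.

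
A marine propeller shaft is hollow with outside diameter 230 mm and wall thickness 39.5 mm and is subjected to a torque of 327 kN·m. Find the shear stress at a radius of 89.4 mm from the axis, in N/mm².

J = π(d_o⁴ − d_i⁴)/32 = π(0.230⁴ − 0.151⁴)/32 = 2.237×10^-4 m⁴.
Shear stress varies linearly with radius: τ = T·r/J = 327000 × 0.0894 / 2.237×10^-4 = 1.307×10^8 Pa.

131 N/mm²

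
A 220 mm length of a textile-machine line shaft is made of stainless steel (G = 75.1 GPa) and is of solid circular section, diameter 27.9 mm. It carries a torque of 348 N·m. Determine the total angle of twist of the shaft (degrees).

0.982°

J = πd⁴/32 = π(0.0279)⁴/32 = 5.949×10^-8 m⁴.
θ = T·L/(G·J) = 348.0 × 0.220 / (75.1×10⁹ × 5.949×10^-8) = 0.01714 rad.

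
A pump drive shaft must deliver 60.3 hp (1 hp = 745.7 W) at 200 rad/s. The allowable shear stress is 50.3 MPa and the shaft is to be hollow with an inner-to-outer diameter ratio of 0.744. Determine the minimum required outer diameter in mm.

32.0 mm

ω = 200 rad/s, so T = P/ω = 60.3×745.7 / 200.0 = 224.8 N·m.
For a hollow shaft with d_i/d_o = 0.744: τ_max = 16T/(π d_o³ (1−k⁴)), so d_o = [16T/(π τ_allow (1−k⁴))]^(1/3) = [16·224.8/(π·5.03×10^7·0.6936)]^(1/3) = 0.03202 m.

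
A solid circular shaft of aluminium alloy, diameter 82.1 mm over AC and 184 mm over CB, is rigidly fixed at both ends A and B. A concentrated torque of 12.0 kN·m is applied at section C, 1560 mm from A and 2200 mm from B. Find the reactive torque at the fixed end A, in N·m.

635 N·m

Compatibility: T_A·a/J_AC = T_B·b/J_CB with T_A + T_B = T₀.
J_AC = 4.46×10^-6 m⁴, J_CB = 1.13×10^-4 m⁴, so T_A = T₀·(J_AC/a)/((J_AC/a)+(J_CB/b)) = 635.3 N·m, T_B = 11360 N·m.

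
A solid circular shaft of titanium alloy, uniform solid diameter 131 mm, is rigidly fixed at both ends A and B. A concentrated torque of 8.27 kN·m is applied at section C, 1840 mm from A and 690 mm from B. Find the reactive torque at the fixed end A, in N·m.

With uniform GJ and both ends fixed, compatibility θ_AC = θ_CB gives T_A·a = T_B·b, together with T_A + T_B = T₀.
T_A = T₀·b/(a+b) = 8270·690/2530 = 2255 N·m; T_B = 6015 N·m.

2260 N·m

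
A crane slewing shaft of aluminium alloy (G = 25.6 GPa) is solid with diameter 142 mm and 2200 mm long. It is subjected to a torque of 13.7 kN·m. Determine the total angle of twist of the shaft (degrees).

1.69°

J = πd⁴/32 = π(0.142)⁴/32 = 3.992×10^-5 m⁴.
θ = T·L/(G·J) = 13700 × 2.20 / (25.6×10⁹ × 3.992×10^-5) = 0.02950 rad.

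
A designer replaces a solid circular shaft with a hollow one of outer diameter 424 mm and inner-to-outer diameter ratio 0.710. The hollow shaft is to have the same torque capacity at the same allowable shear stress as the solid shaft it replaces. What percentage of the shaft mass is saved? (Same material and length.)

Equal τ_max and T ⇒ the solid shaft needs d_s³ = d_o³(1−k⁴), so d_s = 424·(1−0.710⁴)^(1/3) = 384.5 mm.
Area ratio A_h/A_s = d_o²(1−k²)/d_s² = (1−k²)/(1−k⁴)^(2/3) = 0.6029.
Mass saving = 1 − 0.6029 = 39.7 %.

39.7 %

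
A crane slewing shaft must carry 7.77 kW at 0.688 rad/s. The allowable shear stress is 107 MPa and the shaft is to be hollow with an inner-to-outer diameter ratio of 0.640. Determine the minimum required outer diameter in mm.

86.4 mm

ω = 0.688 rad/s, so T = P/ω = 7.77×10³ / 0.6880 = 11290 N·m.
For a hollow shaft with d_i/d_o = 0.640: τ_max = 16T/(π d_o³ (1−k⁴)), so d_o = [16T/(π τ_allow (1−k⁴))]^(1/3) = [16·11290/(π·1.07×10^8·0.8322)]^(1/3) = 0.08644 m.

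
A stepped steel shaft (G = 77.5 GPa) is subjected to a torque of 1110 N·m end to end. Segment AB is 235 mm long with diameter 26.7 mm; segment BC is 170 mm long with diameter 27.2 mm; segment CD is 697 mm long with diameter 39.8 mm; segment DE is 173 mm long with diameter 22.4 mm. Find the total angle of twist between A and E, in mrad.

J_AB = π(0.0267)⁴/32 = 4.99×10^-8 m⁴; J_BC = π(0.0272)⁴/32 = 5.37×10^-8 m⁴; J_CD = π(0.0398)⁴/32 = 2.46×10^-7 m⁴; J_DE = π(0.0224)⁴/32 = 2.47×10^-8 m⁴.
θ = (T/G)·Σ L_i/J_i = (1110/77.5×10⁹)·(0.235/4.99×10^-8 + 0.170/5.37×10^-8 + 0.697/2.46×10^-7 + 0.173/2.47×10^-8) = 0.2535 rad.

254 mrad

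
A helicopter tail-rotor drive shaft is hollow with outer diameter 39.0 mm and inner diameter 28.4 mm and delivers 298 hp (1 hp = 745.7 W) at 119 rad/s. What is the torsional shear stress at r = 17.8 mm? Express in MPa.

ω = 119 rad/s, so T = P/ω = 298×745.7 / 119.0 = 1867 N·m.
J = π(d_o⁴ − d_i⁴)/32 = π(0.0390⁴ − 0.0284⁴)/32 = 1.633×10^-7 m⁴.
Shear stress varies linearly with radius: τ = T·r/J = 1867 × 0.0178 / 1.633×10^-7 = 2.036×10^8 Pa.

204 MPa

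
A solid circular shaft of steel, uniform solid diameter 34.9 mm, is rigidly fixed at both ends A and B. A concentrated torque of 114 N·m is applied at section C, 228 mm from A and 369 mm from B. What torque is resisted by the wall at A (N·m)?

70.5 N·m

With uniform GJ and both ends fixed, compatibility θ_AC = θ_CB gives T_A·a = T_B·b, together with T_A + T_B = T₀.
T_A = T₀·b/(a+b) = 114.0·369/597.0 = 70.46 N·m; T_B = 43.54 N·m.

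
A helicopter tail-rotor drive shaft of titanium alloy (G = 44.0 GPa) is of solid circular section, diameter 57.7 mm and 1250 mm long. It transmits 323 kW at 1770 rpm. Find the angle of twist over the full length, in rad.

0.0455 rad

ω = 2π·1770/60 = 185.4 rad/s, so T = P/ω = 323×10³ / 185.4 = 1743 N·m.
J = πd⁴/32 = π(0.0577)⁴/32 = 1.088×10^-6 m⁴.
θ = T·L/(G·J) = 1743 × 1.25 / (44.0×10⁹ × 1.088×10^-6) = 0.04549 rad.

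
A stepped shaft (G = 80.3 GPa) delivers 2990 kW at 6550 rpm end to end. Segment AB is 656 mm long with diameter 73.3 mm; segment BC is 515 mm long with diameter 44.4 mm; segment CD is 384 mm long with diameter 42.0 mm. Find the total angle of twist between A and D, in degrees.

8.83°

ω = 2π·6550/60 = 685.9 rad/s, so T = P/ω = 2990×10³ / 685.9 = 4359 N·m.
J_AB = π(0.0733)⁴/32 = 2.83×10^-6 m⁴; J_BC = π(0.0444)⁴/32 = 3.82×10^-7 m⁴; J_CD = π(0.0420)⁴/32 = 3.05×10^-7 m⁴.
θ = (T/G)·Σ L_i/J_i = (4359/80.3×10⁹)·(0.656/2.83×10^-6 + 0.515/3.82×10^-7 + 0.384/3.05×10^-7) = 0.1541 rad.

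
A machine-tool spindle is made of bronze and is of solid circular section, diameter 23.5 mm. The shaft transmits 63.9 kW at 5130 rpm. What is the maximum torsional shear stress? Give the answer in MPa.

46.7 MPa

ω = 2π·5130/60 = 537.2 rad/s, so T = P/ω = 63.9×10³ / 537.2 = 118.9 N·m.
J = πd⁴/32 = π(0.0235)⁴/32 = 2.994×10^-8 m⁴.
τ_max = T·r/J = 118.9 × 0.0118 / 2.994×10^-8 = 4.668×10^7 Pa.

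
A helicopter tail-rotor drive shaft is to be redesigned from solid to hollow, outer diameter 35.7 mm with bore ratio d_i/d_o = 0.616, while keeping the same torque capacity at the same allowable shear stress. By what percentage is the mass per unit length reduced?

Equal τ_max and T ⇒ the solid shaft needs d_s³ = d_o³(1−k⁴), so d_s = 35.7·(1−0.616⁴)^(1/3) = 33.90 mm.
Area ratio A_h/A_s = d_o²(1−k²)/d_s² = (1−k²)/(1−k⁴)^(2/3) = 0.6883.
Mass saving = 1 − 0.6883 = 31.2 %.

31.2 %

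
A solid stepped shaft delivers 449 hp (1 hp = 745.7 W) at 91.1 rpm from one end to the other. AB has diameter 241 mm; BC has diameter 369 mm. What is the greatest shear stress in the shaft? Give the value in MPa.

12.8 MPa

ω = 2π·91.1/60 = 9.540 rad/s, so T = P/ω = 449×745.7 / 9.540 = 35100 N·m.
Under the same torque, τ_max = 16T/(πd³) is largest where d is smallest — segment AB (d = 241 mm).
τ_max = 16·35100/(π·(0.241)³) = 1.277×10^7 Pa.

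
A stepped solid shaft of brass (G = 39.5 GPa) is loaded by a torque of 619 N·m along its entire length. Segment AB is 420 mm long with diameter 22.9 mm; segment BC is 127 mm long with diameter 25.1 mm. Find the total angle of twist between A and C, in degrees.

16.9°

J_AB = π(0.0229)⁴/32 = 2.70×10^-8 m⁴; J_BC = π(0.0251)⁴/32 = 3.90×10^-8 m⁴.
θ = (T/G)·Σ L_i/J_i = (619.0/39.5×10⁹)·(0.420/2.70×10^-8 + 0.127/3.90×10^-8) = 0.2949 rad.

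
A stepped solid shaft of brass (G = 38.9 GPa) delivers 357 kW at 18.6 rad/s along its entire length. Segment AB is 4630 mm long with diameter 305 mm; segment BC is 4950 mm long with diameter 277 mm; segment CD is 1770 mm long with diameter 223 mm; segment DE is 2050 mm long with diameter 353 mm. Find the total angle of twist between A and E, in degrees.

ω = 18.6 rad/s, so T = P/ω = 357×10³ / 18.60 = 19190 N·m.
J_AB = π(0.305)⁴/32 = 8.50×10^-4 m⁴; J_BC = π(0.277)⁴/32 = 5.78×10^-4 m⁴; J_CD = π(0.223)⁴/32 = 2.43×10^-4 m⁴; J_DE = π(0.353)⁴/32 = 1.52×10^-3 m⁴.
θ = (T/G)·Σ L_i/J_i = (19190/38.9×10⁹)·(4.63/8.50×10^-4 + 4.95/5.78×10^-4 + 1.77/2.43×10^-4 + 2.05/1.52×10^-3) = 0.01118 rad.

0.640°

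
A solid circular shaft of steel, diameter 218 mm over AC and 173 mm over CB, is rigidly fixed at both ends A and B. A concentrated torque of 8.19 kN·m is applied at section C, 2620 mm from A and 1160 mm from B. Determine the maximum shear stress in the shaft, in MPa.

Compatibility: T_A·a/J_AC = T_B·b/J_CB with T_A + T_B = T₀.
J_AC = 2.22×10^-4 m⁴, J_CB = 8.79×10^-5 m⁴, so T_A = T₀·(J_AC/a)/((J_AC/a)+(J_CB/b)) = 4320 N·m, T_B = 3870 N·m.
τ in each portion: τ_AC = 2.12×10^6 Pa, τ_CB = 3.81×10^6 Pa; maximum is in CB.
τ_max = T_CB·r/J = 3870·0.0865/8.79×10^-5 = 3.807×10^6 Pa.

3.81 MPa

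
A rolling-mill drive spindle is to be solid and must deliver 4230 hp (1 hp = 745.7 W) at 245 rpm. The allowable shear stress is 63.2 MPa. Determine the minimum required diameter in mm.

215 mm

ω = 2π·245/60 = 25.66 rad/s, so T = P/ω = 4230×745.7 / 25.66 = 122900 N·m.
For a solid shaft τ_max = 16T/(πd³), so d = (16T/(π τ_allow))^(1/3) = (16·122900/(π·6.32×10^7))^(1/3) = 0.2148 m.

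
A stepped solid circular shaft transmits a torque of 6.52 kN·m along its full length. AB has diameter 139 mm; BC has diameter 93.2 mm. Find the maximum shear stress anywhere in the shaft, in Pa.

Under the same torque, τ_max = 16T/(πd³) is largest where d is smallest — segment BC (d = 93.2 mm).
τ_max = 16·6520/(π·(0.0932)³) = 4.102×10^7 Pa.

4.10e7 Pa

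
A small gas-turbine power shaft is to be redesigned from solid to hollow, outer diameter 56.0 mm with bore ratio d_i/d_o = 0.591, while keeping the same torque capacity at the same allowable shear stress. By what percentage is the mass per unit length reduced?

29.0 %

Equal τ_max and T ⇒ the solid shaft needs d_s³ = d_o³(1−k⁴), so d_s = 56.0·(1−0.591⁴)^(1/3) = 53.62 mm.
Area ratio A_h/A_s = d_o²(1−k²)/d_s² = (1−k²)/(1−k⁴)^(2/3) = 0.7097.
Mass saving = 1 − 0.7097 = 29.0 %.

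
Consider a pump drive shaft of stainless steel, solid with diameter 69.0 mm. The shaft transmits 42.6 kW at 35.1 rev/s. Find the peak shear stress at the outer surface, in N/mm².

ω = 2π·35.1 = 220.5 rad/s, so T = P/ω = 42.6×10³ / 220.5 = 193.2 N·m.
J = πd⁴/32 = π(0.0690)⁴/32 = 2.225×10^-6 m⁴.
τ_max = T·r/J = 193.2 × 0.0345 / 2.225×10^-6 = 2.995×10^6 Pa.

2.99 N/mm²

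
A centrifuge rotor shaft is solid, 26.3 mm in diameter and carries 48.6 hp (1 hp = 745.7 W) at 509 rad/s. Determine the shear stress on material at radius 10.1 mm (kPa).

ω = 509 rad/s, so T = P/ω = 48.6×745.7 / 509.0 = 71.20 N·m.
J = πd⁴/32 = π(0.0263)⁴/32 = 4.697×10^-8 m⁴.
Shear stress varies linearly with radius: τ = T·r/J = 71.20 × 0.0101 / 4.697×10^-8 = 1.531×10^7 Pa.

15300 kPa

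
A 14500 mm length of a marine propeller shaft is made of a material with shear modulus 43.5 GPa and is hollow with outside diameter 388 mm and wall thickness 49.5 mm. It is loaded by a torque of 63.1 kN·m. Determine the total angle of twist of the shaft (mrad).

J = π(d_o⁴ − d_i⁴)/32 = π(0.388⁴ − 0.289⁴)/32 = 1.540×10^-3 m⁴.
θ = T·L/(G·J) = 63100 × 14.5 / (43.5×10⁹ × 1.540×10^-3) = 0.01366 rad.

13.7 mrad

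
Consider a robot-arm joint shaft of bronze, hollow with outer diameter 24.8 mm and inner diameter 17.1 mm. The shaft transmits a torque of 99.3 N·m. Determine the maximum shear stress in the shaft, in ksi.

J = π(d_o⁴ − d_i⁴)/32 = π(0.0248⁴ − 0.0171⁴)/32 = 2.874×10^-8 m⁴.
τ_max = T·r/J = 99.30 × 0.0124 / 2.874×10^-8 = 4.284×10^7 Pa.

6.21 ksi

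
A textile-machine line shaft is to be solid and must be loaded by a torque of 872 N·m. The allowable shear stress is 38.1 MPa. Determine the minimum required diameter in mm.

For a solid shaft τ_max = 16T/(πd³), so d = (16T/(π τ_allow))^(1/3) = (16·872.0/(π·3.81×10^7))^(1/3) = 0.04885 m.

48.8 mm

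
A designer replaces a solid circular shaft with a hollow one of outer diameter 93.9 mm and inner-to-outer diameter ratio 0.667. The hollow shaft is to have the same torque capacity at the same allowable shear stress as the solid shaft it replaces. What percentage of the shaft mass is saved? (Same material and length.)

Equal τ_max and T ⇒ the solid shaft needs d_s³ = d_o³(1−k⁴), so d_s = 93.9·(1−0.667⁴)^(1/3) = 87.24 mm.
Area ratio A_h/A_s = d_o²(1−k²)/d_s² = (1−k²)/(1−k⁴)^(2/3) = 0.6430.
Mass saving = 1 − 0.6430 = 35.7 %.

35.7 %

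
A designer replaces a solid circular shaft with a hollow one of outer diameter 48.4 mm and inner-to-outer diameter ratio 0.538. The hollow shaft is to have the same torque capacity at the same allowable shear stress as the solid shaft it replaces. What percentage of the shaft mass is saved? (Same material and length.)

Equal τ_max and T ⇒ the solid shaft needs d_s³ = d_o³(1−k⁴), so d_s = 48.4·(1−0.538⁴)^(1/3) = 47.01 mm.
Area ratio A_h/A_s = d_o²(1−k²)/d_s² = (1−k²)/(1−k⁴)^(2/3) = 0.7532.
Mass saving = 1 − 0.7532 = 24.7 %.

24.7 %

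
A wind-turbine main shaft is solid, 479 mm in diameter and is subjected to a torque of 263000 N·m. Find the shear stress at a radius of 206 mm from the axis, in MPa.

J = πd⁴/32 = π(0.479)⁴/32 = 5.168×10^-3 m⁴.
Shear stress varies linearly with radius: τ = T·r/J = 263000 × 0.206 / 5.168×10^-3 = 1.048×10^7 Pa.

10.5 MPa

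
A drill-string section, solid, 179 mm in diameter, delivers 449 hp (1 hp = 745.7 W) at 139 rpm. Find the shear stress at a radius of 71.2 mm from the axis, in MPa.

ω = 2π·139/60 = 14.56 rad/s, so T = P/ω = 449×745.7 / 14.56 = 23000 N·m.
J = πd⁴/32 = π(0.179)⁴/32 = 1.008×10^-4 m⁴.
Shear stress varies linearly with radius: τ = T·r/J = 23000 × 0.0712 / 1.008×10^-4 = 1.625×10^7 Pa.

16.2 MPa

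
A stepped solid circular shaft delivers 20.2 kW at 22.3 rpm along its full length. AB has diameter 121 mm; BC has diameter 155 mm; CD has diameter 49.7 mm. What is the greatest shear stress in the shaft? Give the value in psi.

ω = 2π·22.3/60 = 2.335 rad/s, so T = P/ω = 20.2×10³ / 2.335 = 8650 N·m.
Under the same torque, τ_max = 16T/(πd³) is largest where d is smallest — segment CD (d = 49.7 mm).
τ_max = 16·8650/(π·(0.0497)³) = 3.589×10^8 Pa.

52000 psi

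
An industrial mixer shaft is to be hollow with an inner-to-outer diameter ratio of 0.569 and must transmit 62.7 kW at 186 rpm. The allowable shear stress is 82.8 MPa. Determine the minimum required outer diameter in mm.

ω = 2π·186/60 = 19.48 rad/s, so T = P/ω = 62.7×10³ / 19.48 = 3219 N·m.
For a hollow shaft with d_i/d_o = 0.569: τ_max = 16T/(π d_o³ (1−k⁴)), so d_o = [16T/(π τ_allow (1−k⁴))]^(1/3) = [16·3219/(π·8.28×10^7·0.8952)]^(1/3) = 0.06048 m.

60.5 mm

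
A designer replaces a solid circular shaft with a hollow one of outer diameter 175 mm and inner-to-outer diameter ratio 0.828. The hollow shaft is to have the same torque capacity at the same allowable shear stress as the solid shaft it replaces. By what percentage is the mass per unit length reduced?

52.0 %

Equal τ_max and T ⇒ the solid shaft needs d_s³ = d_o³(1−k⁴), so d_s = 175·(1−0.828⁴)^(1/3) = 141.6 mm.
Area ratio A_h/A_s = d_o²(1−k²)/d_s² = (1−k²)/(1−k⁴)^(2/3) = 0.4801.
Mass saving = 1 − 0.4801 = 52.0 %.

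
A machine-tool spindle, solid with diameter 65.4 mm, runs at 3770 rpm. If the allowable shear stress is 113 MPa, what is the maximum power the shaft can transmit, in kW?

2450 kW

J = πd⁴/32 = π(0.0654)⁴/32 = 1.796×10^-6 m⁴.
T_max = τ_allow·J/r = 1.13×10^8 × 1.796×10^-6 / 0.0327 = 6206 N·m.
ω = 2π·3770/60 = 394.8 rad/s, so P_max = T_max·ω = 2.450×10^6 W.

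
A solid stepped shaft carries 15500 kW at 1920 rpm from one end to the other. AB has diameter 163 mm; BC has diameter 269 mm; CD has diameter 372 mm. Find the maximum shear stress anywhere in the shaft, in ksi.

13.1 ksi

ω = 2π·1920/60 = 201.1 rad/s, so T = P/ω = 15500×10³ / 201.1 = 77090 N·m.
Under the same torque, τ_max = 16T/(πd³) is largest where d is smallest — segment AB (d = 163 mm).
τ_max = 16·77090/(π·(0.163)³) = 9.066×10^7 Pa.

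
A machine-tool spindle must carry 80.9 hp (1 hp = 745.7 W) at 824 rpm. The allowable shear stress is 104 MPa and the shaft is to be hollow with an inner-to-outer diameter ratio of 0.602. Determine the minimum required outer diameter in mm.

ω = 2π·824/60 = 86.29 rad/s, so T = P/ω = 80.9×745.7 / 86.29 = 699.1 N·m.
For a hollow shaft with d_i/d_o = 0.602: τ_max = 16T/(π d_o³ (1−k⁴)), so d_o = [16T/(π τ_allow (1−k⁴))]^(1/3) = [16·699.1/(π·1.04×10^8·0.8687)]^(1/3) = 0.03403 m.

34.0 mm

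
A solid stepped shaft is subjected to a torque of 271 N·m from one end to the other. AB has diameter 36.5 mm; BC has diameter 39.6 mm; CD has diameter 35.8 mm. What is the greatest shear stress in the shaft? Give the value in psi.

Under the same torque, τ_max = 16T/(πd³) is largest where d is smallest — segment CD (d = 35.8 mm).
τ_max = 16·271.0/(π·(0.0358)³) = 3.008×10^7 Pa.

4360 psi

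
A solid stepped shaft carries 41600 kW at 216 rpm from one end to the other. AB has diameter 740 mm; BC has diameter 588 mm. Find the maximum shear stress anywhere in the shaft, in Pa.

ω = 2π·216/60 = 22.62 rad/s, so T = P/ω = 41600×10³ / 22.62 = 1.839e6 N·m.
Under the same torque, τ_max = 16T/(πd³) is largest where d is smallest — segment BC (d = 588 mm).
τ_max = 16·1.839e6/(π·(0.588)³) = 4.607×10^7 Pa.

4.61e7 Pa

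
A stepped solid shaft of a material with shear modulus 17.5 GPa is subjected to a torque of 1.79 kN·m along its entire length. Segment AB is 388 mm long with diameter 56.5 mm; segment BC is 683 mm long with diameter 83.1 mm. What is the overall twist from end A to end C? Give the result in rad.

0.0546 rad

J_AB = π(0.0565)⁴/32 = 1.00×10^-6 m⁴; J_BC = π(0.0831)⁴/32 = 4.68×10^-6 m⁴.
θ = (T/G)·Σ L_i/J_i = (1790/17.5×10⁹)·(0.388/1.00×10^-6 + 0.683/4.68×10^-6) = 0.05459 rad.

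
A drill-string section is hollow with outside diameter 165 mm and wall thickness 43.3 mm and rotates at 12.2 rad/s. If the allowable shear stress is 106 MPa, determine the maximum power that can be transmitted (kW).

J = π(d_o⁴ − d_i⁴)/32 = π(0.165⁴ − 0.0784⁴)/32 = 6.906×10^-5 m⁴.
T_max = τ_allow·J/r = 1.06×10^8 × 6.906×10^-5 / 0.0825 = 88730 N·m.
ω = 12.2 rad/s, so P_max = T_max·ω = 1.082×10^6 W.

1080 kW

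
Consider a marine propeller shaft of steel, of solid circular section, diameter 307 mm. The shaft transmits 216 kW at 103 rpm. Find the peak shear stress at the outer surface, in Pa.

3.52e6 Pa

ω = 2π·103/60 = 10.79 rad/s, so T = P/ω = 216×10³ / 10.79 = 20030 N·m.
J = πd⁴/32 = π(0.307)⁴/32 = 8.721×10^-4 m⁴.
τ_max = T·r/J = 20030 × 0.153 / 8.721×10^-4 = 3.525×10^6 Pa.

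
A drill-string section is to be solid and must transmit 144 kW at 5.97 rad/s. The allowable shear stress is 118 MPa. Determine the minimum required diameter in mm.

ω = 5.97 rad/s, so T = P/ω = 144×10³ / 5.970 = 24120 N·m.
For a solid shaft τ_max = 16T/(πd³), so d = (16T/(π τ_allow))^(1/3) = (16·24120/(π·1.18×10^8))^(1/3) = 0.1014 m.

101 mm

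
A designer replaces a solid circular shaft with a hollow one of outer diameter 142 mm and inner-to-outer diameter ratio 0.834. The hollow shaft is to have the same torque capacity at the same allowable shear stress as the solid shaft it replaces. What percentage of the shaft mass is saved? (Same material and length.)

Equal τ_max and T ⇒ the solid shaft needs d_s³ = d_o³(1−k⁴), so d_s = 142·(1−0.834⁴)^(1/3) = 113.9 mm.
Area ratio A_h/A_s = d_o²(1−k²)/d_s² = (1−k²)/(1−k⁴)^(2/3) = 0.4731.
Mass saving = 1 − 0.4731 = 52.7 %.

52.7 %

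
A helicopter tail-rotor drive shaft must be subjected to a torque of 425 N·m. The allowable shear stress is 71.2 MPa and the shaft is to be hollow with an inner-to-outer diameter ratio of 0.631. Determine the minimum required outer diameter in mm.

33.1 mm

For a hollow shaft with d_i/d_o = 0.631: τ_max = 16T/(π d_o³ (1−k⁴)), so d_o = [16T/(π τ_allow (1−k⁴))]^(1/3) = [16·425.0/(π·7.12×10^7·0.8415)]^(1/3) = 0.03306 m.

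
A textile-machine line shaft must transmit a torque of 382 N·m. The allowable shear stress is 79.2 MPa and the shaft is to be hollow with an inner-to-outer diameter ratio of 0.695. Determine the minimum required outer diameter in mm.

31.8 mm

For a hollow shaft with d_i/d_o = 0.695: τ_max = 16T/(π d_o³ (1−k⁴)), so d_o = [16T/(π τ_allow (1−k⁴))]^(1/3) = [16·382.0/(π·7.92×10^7·0.7667)]^(1/3) = 0.03176 m.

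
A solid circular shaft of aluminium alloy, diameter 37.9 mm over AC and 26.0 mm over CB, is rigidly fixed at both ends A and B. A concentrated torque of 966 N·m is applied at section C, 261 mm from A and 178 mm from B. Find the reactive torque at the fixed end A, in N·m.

Compatibility: T_A·a/J_AC = T_B·b/J_CB with T_A + T_B = T₀.
J_AC = 2.03×10^-7 m⁴, J_CB = 4.49×10^-8 m⁴, so T_A = T₀·(J_AC/a)/((J_AC/a)+(J_CB/b)) = 729.2 N·m, T_B = 236.8 N·m.

729 N·m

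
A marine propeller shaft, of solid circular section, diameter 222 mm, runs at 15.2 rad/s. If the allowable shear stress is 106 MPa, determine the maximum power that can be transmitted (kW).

3460 kW

J = πd⁴/32 = π(0.222)⁴/32 = 2.385×10^-4 m⁴.
T_max = τ_allow·J/r = 1.06×10^8 × 2.385×10^-4 / 0.111 = 227700 N·m.
ω = 15.2 rad/s, so P_max = T_max·ω = 3.461×10^6 W.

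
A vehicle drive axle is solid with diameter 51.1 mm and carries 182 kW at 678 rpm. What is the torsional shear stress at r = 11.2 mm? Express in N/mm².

ω = 2π·678/60 = 71.00 rad/s, so T = P/ω = 182×10³ / 71.00 = 2563 N·m.
J = πd⁴/32 = π(0.0511)⁴/32 = 6.694×10^-7 m⁴.
Shear stress varies linearly with radius: τ = T·r/J = 2563 × 0.0112 / 6.694×10^-7 = 4.289×10^7 Pa.

42.9 N/mm²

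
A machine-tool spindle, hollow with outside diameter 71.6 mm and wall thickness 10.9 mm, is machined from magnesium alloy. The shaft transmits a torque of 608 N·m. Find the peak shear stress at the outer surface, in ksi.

1.60 ksi

J = π(d_o⁴ − d_i⁴)/32 = π(0.0716⁴ − 0.0498⁴)/32 = 1.976×10^-6 m⁴.
τ_max = T·r/J = 608.0 × 0.0358 / 1.976×10^-6 = 1.101×10^7 Pa.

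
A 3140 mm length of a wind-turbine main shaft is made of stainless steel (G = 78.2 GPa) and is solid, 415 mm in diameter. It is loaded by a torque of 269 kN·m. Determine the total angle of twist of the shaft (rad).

J = πd⁴/32 = π(0.415)⁴/32 = 2.912×10^-3 m⁴.
θ = T·L/(G·J) = 269000 × 3.14 / (78.2×10⁹ × 2.912×10^-3) = 3.709×10^-3 rad.

0.00371 rad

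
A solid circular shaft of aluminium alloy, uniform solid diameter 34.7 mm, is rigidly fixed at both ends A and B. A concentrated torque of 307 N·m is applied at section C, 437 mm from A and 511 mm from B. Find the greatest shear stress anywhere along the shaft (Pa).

2.02e7 Pa

With uniform GJ and both ends fixed, compatibility θ_AC = θ_CB gives T_A·a = T_B·b, together with T_A + T_B = T₀.
T_A = T₀·b/(a+b) = 307.0·511/948.0 = 165.5 N·m; T_B = 141.5 N·m.
τ in each portion: τ_AC = 2.02×10^7 Pa, τ_CB = 1.73×10^7 Pa; maximum is in AC.
τ_max = T_AC·r/J = 165.5·0.0174/1.42×10^-7 = 2.017×10^7 Pa.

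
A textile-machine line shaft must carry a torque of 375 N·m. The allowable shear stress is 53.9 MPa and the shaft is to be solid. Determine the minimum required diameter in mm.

For a solid shaft τ_max = 16T/(πd³), so d = (16T/(π τ_allow))^(1/3) = (16·375.0/(π·5.39×10^7))^(1/3) = 0.03285 m.

32.8 mm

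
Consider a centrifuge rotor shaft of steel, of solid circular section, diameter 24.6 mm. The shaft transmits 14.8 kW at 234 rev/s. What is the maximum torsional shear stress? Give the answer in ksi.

ω = 2π·234 = 1470 rad/s, so T = P/ω = 14.8×10³ / 1470 = 10.07 N·m.
J = πd⁴/32 = π(0.0246)⁴/32 = 3.595×10^-8 m⁴.
τ_max = T·r/J = 10.07 × 0.0123 / 3.595×10^-8 = 3.444×10^6 Pa.

0.499 ksi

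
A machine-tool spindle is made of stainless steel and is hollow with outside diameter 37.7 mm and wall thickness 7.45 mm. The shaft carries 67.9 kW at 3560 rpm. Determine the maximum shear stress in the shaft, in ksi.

ω = 2π·3560/60 = 372.8 rad/s, so T = P/ω = 67.9×10³ / 372.8 = 182.1 N·m.
J = π(d_o⁴ − d_i⁴)/32 = π(0.0377⁴ − 0.0228⁴)/32 = 1.718×10^-7 m⁴.
τ_max = T·r/J = 182.1 × 0.0189 / 1.718×10^-7 = 1.999×10^7 Pa.

2.90 ksi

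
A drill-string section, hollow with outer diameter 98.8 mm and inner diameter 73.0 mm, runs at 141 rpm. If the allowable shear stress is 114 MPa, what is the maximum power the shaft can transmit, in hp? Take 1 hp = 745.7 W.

J = π(d_o⁴ − d_i⁴)/32 = π(0.0988⁴ − 0.0730⁴)/32 = 6.567×10^-6 m⁴.
T_max = τ_allow·J/r = 1.14×10^8 × 6.567×10^-6 / 0.0494 = 15150 N·m.
ω = 2π·141/60 = 14.77 rad/s, so P_max = T_max·ω = 2.238×10^5 W.

300 hp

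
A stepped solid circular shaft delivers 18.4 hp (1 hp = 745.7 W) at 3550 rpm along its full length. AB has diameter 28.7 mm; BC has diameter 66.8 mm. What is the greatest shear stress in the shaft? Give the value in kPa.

ω = 2π·3550/60 = 371.8 rad/s, so T = P/ω = 18.4×745.7 / 371.8 = 36.91 N·m.
Under the same torque, τ_max = 16T/(πd³) is largest where d is smallest — segment AB (d = 28.7 mm).
τ_max = 16·36.91/(π·(0.0287)³) = 7.952×10^6 Pa.

7950 kPa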